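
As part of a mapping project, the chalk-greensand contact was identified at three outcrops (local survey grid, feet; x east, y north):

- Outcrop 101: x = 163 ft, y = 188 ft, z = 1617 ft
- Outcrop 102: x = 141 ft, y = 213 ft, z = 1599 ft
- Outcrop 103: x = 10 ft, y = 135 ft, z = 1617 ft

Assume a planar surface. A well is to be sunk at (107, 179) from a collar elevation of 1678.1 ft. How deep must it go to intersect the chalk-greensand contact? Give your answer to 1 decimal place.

Two edge vectors: Outcrop 101→Outcrop 102 = (-22, 25, -18), Outcrop 101→Outcrop 103 = (-153, -53, 0).
Normal n = (Outcrop 101→Outcrop 102) × (Outcrop 101→Outcrop 103) = (-954, 2754, 4991).
So ∂z/∂x = −n_x/n_z = 0.19114 and ∂z/∂y = −n_y/n_z = −0.55179.
Intercept c from Outcrop 101: 1617 − 31.16 + 103.74 = 1689.58.
At (107, 179): z_contact = 20.45 − 98.77 + 1689.58 = 1611.26 ft.
Depth below ground = 1678.1 − 1611.26 = 66.8 ft.

66.8 ft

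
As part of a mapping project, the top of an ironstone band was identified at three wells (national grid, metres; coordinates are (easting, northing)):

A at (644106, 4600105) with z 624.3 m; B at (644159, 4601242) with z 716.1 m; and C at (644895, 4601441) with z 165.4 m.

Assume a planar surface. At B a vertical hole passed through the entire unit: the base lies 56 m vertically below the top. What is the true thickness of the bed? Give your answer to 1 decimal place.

44.0 m

Let the plane be z = a·E + b·N + c.
B−A: 53a + 1137b = 91.8;  C−A: 789a + 1336b = −458.9.
Solving gives a = −0.77989, b = 0.11709.
|∇z| = √(a²+b²) = 0.78863, so dip δ = arctan(0.78863) = 38.26°.
True thickness = vertical thickness × cos δ = 56 × cos 38.26° = 44.0 m.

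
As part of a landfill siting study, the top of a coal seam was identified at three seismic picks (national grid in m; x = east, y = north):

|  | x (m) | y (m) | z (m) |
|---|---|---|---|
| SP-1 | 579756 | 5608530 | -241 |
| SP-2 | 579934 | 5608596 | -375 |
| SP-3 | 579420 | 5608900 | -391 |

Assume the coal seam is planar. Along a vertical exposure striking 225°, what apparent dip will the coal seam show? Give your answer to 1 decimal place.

Let the plane be z = a·x + b·y + c.
SP-2−SP-1: 178a + 66b = −134;  SP-3−SP-1: −336a + 370b = −150.
Solving gives a = −0.45072, b = −0.81471.
Unit vector along 225° is (sin 225°, cos 225°) = (-0.7071, -0.7071).
Slope in that direction = a·(-0.7071) + b·(-0.7071) = 0.89480.
Apparent dip = arctan|0.89480| = 41.8° (true dip is 43.0°, so apparent ≤ true as expected).

41.8°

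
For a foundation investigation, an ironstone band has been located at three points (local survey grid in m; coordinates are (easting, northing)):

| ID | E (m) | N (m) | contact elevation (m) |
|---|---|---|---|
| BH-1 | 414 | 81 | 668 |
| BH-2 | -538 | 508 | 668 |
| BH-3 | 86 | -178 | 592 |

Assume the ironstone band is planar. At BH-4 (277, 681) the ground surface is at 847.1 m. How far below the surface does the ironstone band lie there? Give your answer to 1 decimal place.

78.3 m

Let the plane be z = a·E + b·N + c.
BH-2−BH-1: −952a + 427b = 0;  BH-3−BH-1: −328a − 259b = −76.
Solving gives a = 0.08394, b = 0.18714.
Then c = 668 − a·414 − b·81 = 618.09.
At (277, 681): z_contact = 23.25 + 127.44 + 618.09 = 768.78 m.
Depth below ground = 847.1 − 768.78 = 78.3 m.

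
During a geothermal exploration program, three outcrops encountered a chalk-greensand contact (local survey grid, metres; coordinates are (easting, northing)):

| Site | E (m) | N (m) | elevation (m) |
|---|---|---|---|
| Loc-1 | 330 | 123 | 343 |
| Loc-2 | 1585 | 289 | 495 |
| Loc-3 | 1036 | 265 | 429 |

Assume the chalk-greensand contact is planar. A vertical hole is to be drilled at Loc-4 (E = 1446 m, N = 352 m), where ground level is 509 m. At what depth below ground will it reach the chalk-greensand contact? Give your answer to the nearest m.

Two edge vectors: Loc-1→Loc-2 = (1255, 166, 152), Loc-1→Loc-3 = (706, 142, 86).
Normal n = (Loc-1→Loc-2) × (Loc-1→Loc-3) = (-7308, -618, 61014).
So ∂z/∂E = −n_x/n_z = 0.11978 and ∂z/∂N = −n_y/n_z = 0.01013.
Intercept c from Loc-1: 343 − 39.53 − 1.25 = 302.23.
At (1446, 352): z_contact = 173.2 + 3.6 + 302.23 = 479.0 m.
Depth below ground = 509 − 479.0 = 30 m.

30 m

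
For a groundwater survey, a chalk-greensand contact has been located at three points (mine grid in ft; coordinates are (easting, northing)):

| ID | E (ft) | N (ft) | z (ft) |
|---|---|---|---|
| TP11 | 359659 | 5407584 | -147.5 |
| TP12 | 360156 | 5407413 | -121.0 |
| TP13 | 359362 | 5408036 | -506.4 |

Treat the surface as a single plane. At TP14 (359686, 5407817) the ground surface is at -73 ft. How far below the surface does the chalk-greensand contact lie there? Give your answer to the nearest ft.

Let the plane be z = a·E + b·N + c.
TP12−TP11: 497a − 171b = 26.5;  TP13−TP11: −297a + 452b = −358.9.
Solving gives a = −0.28410648, b = −0.98070713.
Then c = -147.5 − a·359659 − b·5407584 = 5405290.15.
At (359686, 5407817): z_contact = −102189.1 − 5303484.7 + 5405290.15 = -383.7 ft.
Depth below ground = -73 − (-383.7) = 311 ft.

311 ft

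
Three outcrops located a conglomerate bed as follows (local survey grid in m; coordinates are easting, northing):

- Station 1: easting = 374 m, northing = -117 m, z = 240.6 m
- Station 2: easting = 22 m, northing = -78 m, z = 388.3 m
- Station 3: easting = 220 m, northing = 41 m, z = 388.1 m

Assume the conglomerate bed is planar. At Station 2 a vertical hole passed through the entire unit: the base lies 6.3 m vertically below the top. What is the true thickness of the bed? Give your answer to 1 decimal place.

5.2 m

Let the plane be z = a·easting + b·northing + c.
Station 2−Station 1: −352a + 39b = 147.7;  Station 3−Station 1: −154a + 158b = 147.5.
Solving gives a = −0.35445, b = 0.58807.
|∇z| = √(a²+b²) = 0.68663, so dip δ = arctan(0.68663) = 34.47°.
True thickness = vertical thickness × cos δ = 6.3 × cos 34.47° = 5.2 m.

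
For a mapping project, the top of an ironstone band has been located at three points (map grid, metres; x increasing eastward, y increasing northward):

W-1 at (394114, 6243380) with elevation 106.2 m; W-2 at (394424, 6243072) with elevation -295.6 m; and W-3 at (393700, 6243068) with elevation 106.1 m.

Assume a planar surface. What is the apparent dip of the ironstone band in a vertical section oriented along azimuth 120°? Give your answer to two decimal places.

Two edge vectors: W-1→W-2 = (310, -308, -401.8), W-1→W-3 = (-414, -312, -0.1).
Normal n = (W-1→W-2) × (W-1→W-3) = (-125330.8, 166376.2, -224232).
So ∂z/∂x = −n_x/n_z = −0.55893 and ∂z/∂y = −n_y/n_z = 0.74198.
Unit vector along 120° is (sin 120°, cos 120°) = (0.8660, -0.5000).
Slope in that direction = a·(0.8660) + b·(-0.5000) = −0.85504.
Apparent dip = arctan|0.85504| = 40.53° (true dip is 42.9°, so apparent ≤ true as expected).

40.53°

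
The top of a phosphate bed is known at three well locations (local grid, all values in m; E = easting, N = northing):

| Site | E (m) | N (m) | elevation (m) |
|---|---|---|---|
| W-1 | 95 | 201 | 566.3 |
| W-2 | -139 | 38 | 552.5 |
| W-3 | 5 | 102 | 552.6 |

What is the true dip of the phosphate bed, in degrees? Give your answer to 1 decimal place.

Let the plane be z = a·E + b·N + c.
W-2−W-1: −234a − 163b = −13.8;  W-3−W-1: −90a − 99b = −13.7.
Solving gives a = −0.10204, b = 0.23114.
Gradient magnitude |∇z| = √(a² + b²) = √(0.01041 + 0.05343) = 0.25266.
True dip = arctan(0.25266) = 14.2°, dipping toward SSE (azimuth ≈ 156°).

14.2°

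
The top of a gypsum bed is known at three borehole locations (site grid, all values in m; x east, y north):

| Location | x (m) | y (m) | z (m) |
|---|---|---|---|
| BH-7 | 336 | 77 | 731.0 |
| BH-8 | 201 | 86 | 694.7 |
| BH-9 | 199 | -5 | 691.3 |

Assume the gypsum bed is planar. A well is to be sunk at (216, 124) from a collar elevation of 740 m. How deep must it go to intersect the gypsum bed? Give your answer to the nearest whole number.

40 m

Two edge vectors: BH-7→BH-8 = (-135, 9, -36.3), BH-7→BH-9 = (-137, -82, -39.7).
Normal n = (BH-7→BH-8) × (BH-7→BH-9) = (-3333.9, -386.4, 12303).
So ∂z/∂x = −n_x/n_z = 0.27098 and ∂z/∂y = −n_y/n_z = 0.03141.
Intercept c from BH-7: 731 − 91.05 − 2.42 = 637.53.
At (216, 124): z_contact = 58.5 + 3.9 + 637.53 = 700.0 m.
Depth below ground = 740 − 700.0 = 40 m.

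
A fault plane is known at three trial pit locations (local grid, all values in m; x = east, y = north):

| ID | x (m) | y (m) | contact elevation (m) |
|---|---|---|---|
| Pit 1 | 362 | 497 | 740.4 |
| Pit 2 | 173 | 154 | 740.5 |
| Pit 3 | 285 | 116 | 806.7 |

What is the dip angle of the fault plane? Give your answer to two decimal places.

Two edge vectors: Pit 1→Pit 2 = (-189, -343, 0.1), Pit 1→Pit 3 = (-77, -381, 66.3).
Normal n = (Pit 1→Pit 2) × (Pit 1→Pit 3) = (-22702.8, 12523, 45598).
So ∂z/∂x = −n_x/n_z = 0.49789 and ∂z/∂y = −n_y/n_z = −0.27464.
Gradient magnitude |∇z| = √(a² + b²) = √(0.24789 + 0.07543) = 0.56861.
True dip = arctan(0.56861) = 29.62°, dipping toward WNW (azimuth ≈ 299°).

29.62°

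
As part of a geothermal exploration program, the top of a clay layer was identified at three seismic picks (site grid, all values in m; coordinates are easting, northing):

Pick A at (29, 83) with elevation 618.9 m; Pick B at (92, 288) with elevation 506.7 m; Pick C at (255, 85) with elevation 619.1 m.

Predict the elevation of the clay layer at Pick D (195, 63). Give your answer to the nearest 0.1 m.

630.8 m

Two edge vectors: Pick A→Pick B = (63, 205, -112.2), Pick A→Pick C = (226, 2, 0.2).
Normal n = (Pick A→Pick B) × (Pick A→Pick C) = (265.4, -25369.8, -46204).
So ∂z/∂easting = −n_x/n_z = 0.00574 and ∂z/∂northing = −n_y/n_z = −0.54908.
Intercept c from Pick A: 618.9 − 0.17 + 45.57 = 664.31.
At (195, 63): z = 1.1 − 34.6 + 664.31 = 630.8 m.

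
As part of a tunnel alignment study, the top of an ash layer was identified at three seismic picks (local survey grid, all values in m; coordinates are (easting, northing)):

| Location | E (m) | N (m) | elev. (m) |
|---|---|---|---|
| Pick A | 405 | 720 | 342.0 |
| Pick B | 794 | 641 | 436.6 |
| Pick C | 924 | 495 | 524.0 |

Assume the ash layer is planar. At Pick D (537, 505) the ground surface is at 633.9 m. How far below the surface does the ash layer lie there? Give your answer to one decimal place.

Two edge vectors: Pick A→Pick B = (389, -79, 94.6), Pick A→Pick C = (519, -225, 182).
Normal n = (Pick A→Pick B) × (Pick A→Pick C) = (6907, -21700.6, -46524).
So ∂z/∂E = −n_x/n_z = 0.14846 and ∂z/∂N = −n_y/n_z = −0.46644.
Intercept c from Pick A: 342 − 60.13 + 335.84 = 617.71.
At (537, 505): z_contact = 79.72 − 235.55 + 617.71 = 461.88 m.
Depth below ground = 633.9 − 461.88 = 172.0 m.

172.0 m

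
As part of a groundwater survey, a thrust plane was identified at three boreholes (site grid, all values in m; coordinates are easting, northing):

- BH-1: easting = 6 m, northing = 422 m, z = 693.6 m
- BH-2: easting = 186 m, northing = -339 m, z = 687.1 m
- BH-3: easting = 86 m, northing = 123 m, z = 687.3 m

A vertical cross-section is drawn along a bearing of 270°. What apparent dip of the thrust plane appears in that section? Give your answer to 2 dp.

21.99°

Let the plane be z = a·easting + b·northing + c.
BH-2−BH-1: 180a − 761b = −6.5;  BH-3−BH-1: 80a − 299b = −6.3.
Solving gives a = −0.40380, b = −0.08697.
Unit vector along 270° is (sin 270°, cos 270°) = (-1.0000, -0.0000).
Slope in that direction = a·(-1.0000) + b·(-0.0000) = 0.40380.
Apparent dip = arctan|0.40380| = 21.99° (true dip is 22.4°, so apparent ≤ true as expected).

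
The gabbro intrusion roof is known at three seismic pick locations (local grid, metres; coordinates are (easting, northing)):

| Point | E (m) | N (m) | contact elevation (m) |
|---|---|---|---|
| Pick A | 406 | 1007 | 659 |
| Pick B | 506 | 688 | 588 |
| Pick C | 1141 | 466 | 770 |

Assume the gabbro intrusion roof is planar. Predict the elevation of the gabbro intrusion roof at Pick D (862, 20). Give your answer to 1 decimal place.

499.3 m

Let the plane be z = a·E + b·N + c.
Pick B−Pick A: 100a − 319b = −71;  Pick C−Pick A: 735a − 541b = 111.
Solving gives a = 0.409281, b = 0.350872.
Then c = 659 − a·406 − b·1007 = 139.50.
At (862, 20): z = 352.8 + 7.0 + 139.50 = 499.3 m.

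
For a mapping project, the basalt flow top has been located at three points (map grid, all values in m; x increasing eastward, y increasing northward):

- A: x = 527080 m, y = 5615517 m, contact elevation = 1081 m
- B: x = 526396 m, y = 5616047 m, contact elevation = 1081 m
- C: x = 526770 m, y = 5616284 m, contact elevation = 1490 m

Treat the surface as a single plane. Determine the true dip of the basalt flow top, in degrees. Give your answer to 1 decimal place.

Let the plane be z = a·x + b·y + c.
B−A: −684a + 530b = 0;  C−A: −310a + 767b = 409.
Solving gives a = 0.60159, b = 0.77639.
Gradient magnitude |∇z| = √(a² + b²) = √(0.36191 + 0.60279) = 0.98219.
True dip = arctan(0.98219) = 44.5°, dipping toward SW (azimuth ≈ 218°).

44.5°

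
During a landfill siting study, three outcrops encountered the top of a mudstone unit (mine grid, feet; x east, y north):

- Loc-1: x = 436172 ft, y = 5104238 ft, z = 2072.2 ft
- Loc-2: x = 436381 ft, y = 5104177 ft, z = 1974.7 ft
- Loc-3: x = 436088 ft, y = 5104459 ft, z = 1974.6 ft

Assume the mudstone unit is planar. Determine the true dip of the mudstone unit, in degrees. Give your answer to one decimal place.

44.0°

Two edge vectors: Loc-1→Loc-2 = (209, -61, -97.5), Loc-1→Loc-3 = (-84, 221, -97.6).
Normal n = (Loc-1→Loc-2) × (Loc-1→Loc-3) = (27501.1, 28588.4, 41065).
So ∂z/∂x = −n_x/n_z = −0.66970 and ∂z/∂y = −n_y/n_z = −0.69617.
Gradient magnitude |∇z| = √(a² + b²) = √(0.44849 + 0.48466) = 0.96600.
True dip = arctan(0.96600) = 44.0°, dipping toward NE (azimuth ≈ 044°).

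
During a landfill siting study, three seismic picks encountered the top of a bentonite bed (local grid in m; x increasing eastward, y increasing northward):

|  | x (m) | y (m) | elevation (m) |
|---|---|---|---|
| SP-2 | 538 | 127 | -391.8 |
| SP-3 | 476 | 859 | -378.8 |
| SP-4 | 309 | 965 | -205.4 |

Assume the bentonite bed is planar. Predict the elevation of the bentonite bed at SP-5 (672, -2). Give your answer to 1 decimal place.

-527.7 m

Let the plane be z = a·x + b·y + c.
SP-3−SP-2: −62a + 732b = 13;  SP-4−SP-2: −229a + 838b = 186.4.
Solving gives a = −1.08540, b = −0.07417.
Then c = -391.8 − a·538 − b·127 = 201.57.
At (672, -2): z = −729.4 + 0.1 + 201.57 = -527.7 m.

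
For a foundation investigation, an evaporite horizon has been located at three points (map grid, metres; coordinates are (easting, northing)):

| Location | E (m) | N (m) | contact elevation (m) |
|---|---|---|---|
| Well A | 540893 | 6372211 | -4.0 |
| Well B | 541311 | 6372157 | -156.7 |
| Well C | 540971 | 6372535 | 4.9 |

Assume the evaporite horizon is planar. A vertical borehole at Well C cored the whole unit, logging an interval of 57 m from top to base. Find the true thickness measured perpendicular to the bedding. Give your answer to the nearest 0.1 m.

Two edge vectors: Well A→Well B = (418, -54, -152.7), Well A→Well C = (78, 324, 8.9).
Normal n = (Well A→Well B) × (Well A→Well C) = (48994.2, -15630.8, 139644).
So ∂z/∂E = −n_x/n_z = −0.35085 and ∂z/∂N = −n_y/n_z = 0.11193.
|∇z| = √(a²+b²) = 0.36827, so dip δ = arctan(0.36827) = 20.22°.
True thickness = vertical thickness × cos δ = 57 × cos 20.22° = 53.5 m.

53.5 m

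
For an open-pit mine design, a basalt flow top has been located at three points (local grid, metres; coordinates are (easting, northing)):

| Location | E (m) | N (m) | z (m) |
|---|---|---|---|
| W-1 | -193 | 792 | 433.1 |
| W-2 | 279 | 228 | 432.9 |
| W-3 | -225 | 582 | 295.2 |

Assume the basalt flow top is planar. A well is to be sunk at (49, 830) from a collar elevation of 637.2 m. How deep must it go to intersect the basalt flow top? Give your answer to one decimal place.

Let the plane be z = a·E + b·N + c.
W-2−W-1: 472a − 564b = −0.2;  W-3−W-1: −32a − 210b = −137.9.
Solving gives a = 0.66344, b = 0.55557.
Then c = 433.1 − a·-193 − b·792 = 121.13.
At (49, 830): z_contact = 32.51 + 461.12 + 121.13 = 614.76 m.
Depth below ground = 637.2 − 614.76 = 22.4 m.

22.4 m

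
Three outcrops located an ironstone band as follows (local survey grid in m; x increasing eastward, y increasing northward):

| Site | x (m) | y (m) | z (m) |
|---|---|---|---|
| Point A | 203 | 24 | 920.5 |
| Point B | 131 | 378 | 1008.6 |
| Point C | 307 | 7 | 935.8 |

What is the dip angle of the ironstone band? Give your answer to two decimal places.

Let the plane be z = a·x + b·y + c.
Point B−Point A: −72a + 354b = 88.1;  Point C−Point A: 104a − 17b = 15.3.
Solving gives a = 0.19425, b = 0.28838.
Gradient magnitude |∇z| = √(a² + b²) = √(0.03773 + 0.08316) = 0.34770.
True dip = arctan(0.34770) = 19.17°, dipping toward SW (azimuth ≈ 214°).

19.17°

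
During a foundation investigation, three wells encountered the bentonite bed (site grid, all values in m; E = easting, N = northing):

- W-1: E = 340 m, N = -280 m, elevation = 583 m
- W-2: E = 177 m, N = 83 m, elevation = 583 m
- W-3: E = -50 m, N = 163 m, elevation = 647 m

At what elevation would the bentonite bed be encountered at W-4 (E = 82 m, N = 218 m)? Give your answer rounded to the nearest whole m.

595 m

Two edge vectors: W-1→W-2 = (-163, 363, 0), W-1→W-3 = (-390, 443, 64).
Normal n = (W-1→W-2) × (W-1→W-3) = (23232, 10432, 69361).
So ∂z/∂E = −n_x/n_z = −0.33494 and ∂z/∂N = −n_y/n_z = −0.15040.
Intercept c from W-1: 583 + 113.88 − 42.11 = 654.77.
At (82, 218): z = −27.5 − 32.8 + 654.77 = 594.5 m.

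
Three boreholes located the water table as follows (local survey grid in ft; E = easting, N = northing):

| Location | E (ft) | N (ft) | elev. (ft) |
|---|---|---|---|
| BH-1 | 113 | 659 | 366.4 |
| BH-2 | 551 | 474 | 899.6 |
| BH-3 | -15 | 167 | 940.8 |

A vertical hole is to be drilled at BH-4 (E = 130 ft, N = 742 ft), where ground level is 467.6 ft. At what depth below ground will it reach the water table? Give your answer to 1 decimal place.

201.1 ft

Two edge vectors: BH-1→BH-2 = (438, -185, 533.2), BH-1→BH-3 = (-128, -492, 574.4).
Normal n = (BH-1→BH-2) × (BH-1→BH-3) = (156070.4, -319836.8, -239176).
So ∂z/∂E = −n_x/n_z = 0.65253 and ∂z/∂N = −n_y/n_z = −1.33724.
Intercept c from BH-1: 366.4 − 73.74 + 881.24 = 1173.91.
At (130, 742): z_contact = 84.83 − 992.24 + 1173.91 = 266.50 ft.
Depth below ground = 467.6 − 266.50 = 201.1 ft.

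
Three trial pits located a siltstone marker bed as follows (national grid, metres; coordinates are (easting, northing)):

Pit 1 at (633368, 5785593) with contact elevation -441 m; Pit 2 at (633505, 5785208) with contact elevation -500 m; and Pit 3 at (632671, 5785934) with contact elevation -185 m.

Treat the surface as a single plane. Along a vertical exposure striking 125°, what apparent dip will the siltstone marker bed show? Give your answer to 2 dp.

16.99°

Two edge vectors: Pit 1→Pit 2 = (137, -385, -59), Pit 1→Pit 3 = (-697, 341, 256).
Normal n = (Pit 1→Pit 2) × (Pit 1→Pit 3) = (-78441, 6051, -221628).
So ∂z/∂E = −n_x/n_z = −0.35393 and ∂z/∂N = −n_y/n_z = 0.02730.
Unit vector along 125° is (sin 125°, cos 125°) = (0.8192, -0.5736).
Slope in that direction = a·(0.8192) + b·(-0.5736) = −0.30558.
Apparent dip = arctan|0.30558| = 16.99° (true dip is 19.5°, so apparent ≤ true as expected).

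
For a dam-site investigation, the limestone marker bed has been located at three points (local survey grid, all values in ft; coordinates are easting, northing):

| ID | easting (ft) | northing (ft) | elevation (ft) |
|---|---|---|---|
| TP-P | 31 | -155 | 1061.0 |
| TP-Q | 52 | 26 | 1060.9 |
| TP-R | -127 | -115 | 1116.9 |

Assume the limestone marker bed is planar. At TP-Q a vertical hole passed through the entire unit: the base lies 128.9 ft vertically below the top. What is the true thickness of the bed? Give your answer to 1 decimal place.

121.8 ft

Two edge vectors: TP-P→TP-Q = (21, 181, -0.1), TP-P→TP-R = (-158, 40, 55.9).
Normal n = (TP-P→TP-Q) × (TP-P→TP-R) = (10121.9, -1158.1, 29438).
So ∂z/∂easting = −n_x/n_z = −0.34384 and ∂z/∂northing = −n_y/n_z = 0.03934.
|∇z| = √(a²+b²) = 0.34608, so dip δ = arctan(0.34608) = 19.09°.
True thickness = vertical thickness × cos δ = 128.9 × cos 19.09° = 121.8 ft.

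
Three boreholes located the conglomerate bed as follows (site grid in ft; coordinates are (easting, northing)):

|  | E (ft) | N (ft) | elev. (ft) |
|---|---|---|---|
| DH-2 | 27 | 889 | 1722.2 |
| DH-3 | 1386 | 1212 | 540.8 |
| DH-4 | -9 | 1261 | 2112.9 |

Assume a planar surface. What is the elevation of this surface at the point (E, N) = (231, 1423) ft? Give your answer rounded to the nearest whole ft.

Let the plane be z = a·E + b·N + c.
DH-3−DH-2: 1359a + 323b = −1181.4;  DH-4−DH-2: −36a + 372b = 390.7.
Solving gives a = −1.09378, b = 0.94442.
Then c = 1722.2 − a·27 − b·889 = 912.14.
At (231, 1423): z = −252.7 + 1343.9 + 912.14 = 2003.4 ft.

2003 ft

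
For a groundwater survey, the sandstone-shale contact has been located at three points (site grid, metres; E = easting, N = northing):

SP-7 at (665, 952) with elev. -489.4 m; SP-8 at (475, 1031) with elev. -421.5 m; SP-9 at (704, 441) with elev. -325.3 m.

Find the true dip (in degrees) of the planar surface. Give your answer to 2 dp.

31.87°

Two edge vectors: SP-7→SP-8 = (-190, 79, 67.9), SP-7→SP-9 = (39, -511, 164.1).
Normal n = (SP-7→SP-8) × (SP-7→SP-9) = (47660.8, 33827.1, 94009).
So ∂z/∂E = −n_x/n_z = −0.50698 and ∂z/∂N = −n_y/n_z = −0.35983.
Gradient magnitude |∇z| = √(a² + b²) = √(0.25703 + 0.12948) = 0.62170.
True dip = arctan(0.62170) = 31.87°, dipping toward NE (azimuth ≈ 055°).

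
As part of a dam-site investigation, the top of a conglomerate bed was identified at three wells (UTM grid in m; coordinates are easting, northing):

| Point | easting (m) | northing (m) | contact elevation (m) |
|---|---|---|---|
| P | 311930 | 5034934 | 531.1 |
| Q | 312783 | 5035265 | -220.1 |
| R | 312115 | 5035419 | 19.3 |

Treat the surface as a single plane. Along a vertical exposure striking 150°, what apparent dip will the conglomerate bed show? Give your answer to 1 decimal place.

24.5°

Let the plane be z = a·easting + b·northing + c.
Q−P: 853a + 331b = −751.2;  R−P: 185a + 485b = −511.8.
Solving gives a = −0.55303, b = −0.84431.
Unit vector along 150° is (sin 150°, cos 150°) = (0.5000, -0.8660).
Slope in that direction = a·(0.5000) + b·(-0.8660) = 0.45468.
Apparent dip = arctan|0.45468| = 24.5° (true dip is 45.3°, so apparent ≤ true as expected).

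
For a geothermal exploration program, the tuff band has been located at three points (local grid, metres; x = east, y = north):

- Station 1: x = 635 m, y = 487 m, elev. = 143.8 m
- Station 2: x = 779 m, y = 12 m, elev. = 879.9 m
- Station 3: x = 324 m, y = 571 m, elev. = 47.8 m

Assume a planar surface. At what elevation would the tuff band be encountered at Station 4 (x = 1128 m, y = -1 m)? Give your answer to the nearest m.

Two edge vectors: Station 1→Station 2 = (144, -475, 736.1), Station 1→Station 3 = (-311, 84, -96).
Normal n = (Station 1→Station 2) × (Station 1→Station 3) = (-16232.4, -215103.1, -135629).
So ∂z/∂x = −n_x/n_z = −0.11968 and ∂z/∂y = −n_y/n_z = −1.58597.
Intercept c from Station 1: 143.8 + 76.00 + 772.37 = 992.16.
At (1128, -1): z = −135.0 + 1.6 + 992.16 = 858.7 m.

859 m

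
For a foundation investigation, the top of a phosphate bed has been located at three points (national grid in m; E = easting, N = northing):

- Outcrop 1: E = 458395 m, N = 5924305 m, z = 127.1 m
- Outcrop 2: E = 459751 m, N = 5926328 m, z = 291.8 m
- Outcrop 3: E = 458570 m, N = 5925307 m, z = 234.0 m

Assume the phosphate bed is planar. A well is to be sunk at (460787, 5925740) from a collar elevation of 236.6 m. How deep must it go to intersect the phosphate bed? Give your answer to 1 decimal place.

65.6 m

Two edge vectors: Outcrop 1→Outcrop 2 = (1356, 2023, 164.7), Outcrop 1→Outcrop 3 = (175, 1002, 106.9).
Normal n = (Outcrop 1→Outcrop 2) × (Outcrop 1→Outcrop 3) = (51229.3, -116133.9, 1004687).
So ∂z/∂E = −n_x/n_z = −0.050990308 and ∂z/∂N = −n_y/n_z = 0.115592120.
Intercept c from Outcrop 1: 127.1 + 23373.70 − 684802.97 = −661302.17.
At (460787, 5925740): z_contact = −23495.67 + 684968.85 − 661302.17 = 171.01 m.
Depth below ground = 236.6 − 171.01 = 65.6 m.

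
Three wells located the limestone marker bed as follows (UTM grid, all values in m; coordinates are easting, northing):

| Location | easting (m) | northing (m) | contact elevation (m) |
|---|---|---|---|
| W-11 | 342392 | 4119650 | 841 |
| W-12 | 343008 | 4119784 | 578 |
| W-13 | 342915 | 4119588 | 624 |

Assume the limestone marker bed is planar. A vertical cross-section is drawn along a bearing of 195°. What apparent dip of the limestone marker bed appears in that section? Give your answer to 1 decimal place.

8.1°

Let the plane be z = a·easting + b·northing + c.
W-12−W-11: 616a + 134b = −263;  W-13−W-11: 523a − 62b = −217.
Solving gives a = −0.41916, b = −0.03581.
Unit vector along 195° is (sin 195°, cos 195°) = (-0.2588, -0.9659).
Slope in that direction = a·(-0.2588) + b·(-0.9659) = 0.14307.
Apparent dip = arctan|0.14307| = 8.1° (true dip is 22.8°, so apparent ≤ true as expected).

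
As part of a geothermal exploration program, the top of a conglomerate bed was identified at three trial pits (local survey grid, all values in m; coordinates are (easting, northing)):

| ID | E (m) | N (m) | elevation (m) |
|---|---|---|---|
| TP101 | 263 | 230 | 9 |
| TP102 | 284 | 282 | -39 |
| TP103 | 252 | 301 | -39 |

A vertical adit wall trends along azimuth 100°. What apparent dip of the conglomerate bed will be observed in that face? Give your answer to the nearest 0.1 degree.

Two edge vectors: TP101→TP102 = (21, 52, -48), TP101→TP103 = (-11, 71, -48).
Normal n = (TP101→TP102) × (TP101→TP103) = (912, 1536, 2063).
So ∂z/∂E = −n_x/n_z = −0.44207 and ∂z/∂N = −n_y/n_z = −0.74455.
Unit vector along 100° is (sin 100°, cos 100°) = (0.9848, -0.1736).
Slope in that direction = a·(0.9848) + b·(-0.1736) = −0.30607.
Apparent dip = arctan|0.30607| = 17.0° (true dip is 40.9°, so apparent ≤ true as expected).

17.0°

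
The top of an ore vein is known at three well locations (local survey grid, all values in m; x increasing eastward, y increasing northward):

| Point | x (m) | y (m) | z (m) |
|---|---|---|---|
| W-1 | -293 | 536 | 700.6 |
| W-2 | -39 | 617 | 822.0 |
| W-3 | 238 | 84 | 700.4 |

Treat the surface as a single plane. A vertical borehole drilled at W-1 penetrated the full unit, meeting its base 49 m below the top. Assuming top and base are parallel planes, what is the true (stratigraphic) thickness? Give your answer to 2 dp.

Let the plane be z = a·x + b·y + c.
W-2−W-1: 254a + 81b = 121.4;  W-3−W-1: 531a − 452b = −0.2.
Solving gives a = 0.34759, b = 0.40879.
|∇z| = √(a²+b²) = 0.53659, so dip δ = arctan(0.53659) = 28.22°.
True thickness = vertical thickness × cos δ = 49 × cos 28.22° = 43.18 m.

43.18 m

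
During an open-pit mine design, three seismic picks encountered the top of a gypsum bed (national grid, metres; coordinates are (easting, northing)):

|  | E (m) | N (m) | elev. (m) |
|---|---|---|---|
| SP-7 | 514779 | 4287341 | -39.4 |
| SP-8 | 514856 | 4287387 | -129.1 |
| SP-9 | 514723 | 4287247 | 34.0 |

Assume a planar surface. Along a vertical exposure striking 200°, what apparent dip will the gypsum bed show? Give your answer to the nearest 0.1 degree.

Two edge vectors: SP-7→SP-8 = (77, 46, -89.7), SP-7→SP-9 = (-56, -94, 73.4).
Normal n = (SP-7→SP-8) × (SP-7→SP-9) = (-5055.4, -628.6, -4662).
So ∂z/∂E = −n_x/n_z = −1.08438 and ∂z/∂N = −n_y/n_z = −0.13483.
Unit vector along 200° is (sin 200°, cos 200°) = (-0.3420, -0.9397).
Slope in that direction = a·(-0.3420) + b·(-0.9397) = 0.49758.
Apparent dip = arctan|0.49758| = 26.5° (true dip is 47.5°, so apparent ≤ true as expected).

26.5°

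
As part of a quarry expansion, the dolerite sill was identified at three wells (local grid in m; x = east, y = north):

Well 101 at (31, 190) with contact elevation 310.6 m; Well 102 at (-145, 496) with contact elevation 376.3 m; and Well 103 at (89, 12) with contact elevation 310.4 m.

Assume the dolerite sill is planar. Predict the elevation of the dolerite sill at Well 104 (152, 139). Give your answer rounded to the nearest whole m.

Two edge vectors: Well 101→Well 102 = (-176, 306, 65.7), Well 101→Well 103 = (58, -178, -0.2).
Normal n = (Well 101→Well 102) × (Well 101→Well 103) = (11633.4, 3775.4, 13580).
So ∂z/∂x = −n_x/n_z = −0.85666 and ∂z/∂y = −n_y/n_z = −0.27801.
Intercept c from Well 101: 310.6 + 26.56 + 52.82 = 389.98.
At (152, 139): z = −130.2 − 38.6 + 389.98 = 221.1 m.

221 m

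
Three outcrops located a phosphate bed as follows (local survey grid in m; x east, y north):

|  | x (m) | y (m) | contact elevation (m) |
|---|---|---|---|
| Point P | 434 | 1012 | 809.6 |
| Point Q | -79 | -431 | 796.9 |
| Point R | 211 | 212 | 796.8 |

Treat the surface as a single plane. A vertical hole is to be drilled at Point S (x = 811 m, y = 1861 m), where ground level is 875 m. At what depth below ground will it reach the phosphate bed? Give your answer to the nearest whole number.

65 m

Two edge vectors: Point P→Point Q = (-513, -1443, -12.7), Point P→Point R = (-223, -800, -12.8).
Normal n = (Point P→Point Q) × (Point P→Point R) = (8310.4, -3734.3, 88611).
So ∂z/∂x = −n_x/n_z = −0.09379 and ∂z/∂y = −n_y/n_z = 0.04214.
Intercept c from Point P: 809.6 + 40.70 − 42.65 = 807.65.
At (811, 1861): z_contact = −76.1 + 78.4 + 807.65 = 810.0 m.
Depth below ground = 875 − 810.0 = 65 m.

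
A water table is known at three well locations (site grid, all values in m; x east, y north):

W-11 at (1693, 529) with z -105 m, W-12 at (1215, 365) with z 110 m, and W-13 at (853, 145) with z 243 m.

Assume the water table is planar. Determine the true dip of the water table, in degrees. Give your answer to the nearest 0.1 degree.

32.5°

Let the plane be z = a·x + b·y + c.
W-12−W-11: −478a − 164b = 215;  W-13−W-11: −840a − 384b = 348.
Solving gives a = −0.55660, b = 0.31132.
Gradient magnitude |∇z| = √(a² + b²) = √(0.30981 + 0.09692) = 0.63775.
True dip = arctan(0.63775) = 32.5°, dipping toward ESE (azimuth ≈ 119°).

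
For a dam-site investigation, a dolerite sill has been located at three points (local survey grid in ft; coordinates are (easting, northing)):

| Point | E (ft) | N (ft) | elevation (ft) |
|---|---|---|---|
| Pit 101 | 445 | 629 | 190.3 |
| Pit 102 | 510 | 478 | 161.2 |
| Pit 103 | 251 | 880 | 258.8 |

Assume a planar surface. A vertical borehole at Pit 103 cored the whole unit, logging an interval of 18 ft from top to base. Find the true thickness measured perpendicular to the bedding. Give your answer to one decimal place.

Two edge vectors: Pit 101→Pit 102 = (65, -151, -29.1), Pit 101→Pit 103 = (-194, 251, 68.5).
Normal n = (Pit 101→Pit 102) × (Pit 101→Pit 103) = (-3039.4, 1192.9, -12979).
So ∂z/∂E = −n_x/n_z = −0.23418 and ∂z/∂N = −n_y/n_z = 0.09191.
|∇z| = √(a²+b²) = 0.25157, so dip δ = arctan(0.25157) = 14.12°.
True thickness = vertical thickness × cos δ = 18 × cos 14.12° = 17.5 ft.

17.5 ft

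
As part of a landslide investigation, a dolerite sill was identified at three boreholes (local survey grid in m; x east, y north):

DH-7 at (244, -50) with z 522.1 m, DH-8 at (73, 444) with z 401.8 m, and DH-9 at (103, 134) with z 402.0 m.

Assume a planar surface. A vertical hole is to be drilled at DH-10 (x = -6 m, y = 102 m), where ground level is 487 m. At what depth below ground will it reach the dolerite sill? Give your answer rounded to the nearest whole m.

Let the plane be z = a·x + b·y + c.
DH-8−DH-7: −171a + 494b = −120.3;  DH-9−DH-7: −141a + 184b = −120.1.
Solving gives a = 0.97393, b = 0.09361.
Then c = 522.1 − a·244 − b·-50 = 289.14.
At (-6, 102): z_contact = −5.8 + 9.5 + 289.14 = 292.8 m.
Depth below ground = 487 − 292.8 = 194 m.

194 m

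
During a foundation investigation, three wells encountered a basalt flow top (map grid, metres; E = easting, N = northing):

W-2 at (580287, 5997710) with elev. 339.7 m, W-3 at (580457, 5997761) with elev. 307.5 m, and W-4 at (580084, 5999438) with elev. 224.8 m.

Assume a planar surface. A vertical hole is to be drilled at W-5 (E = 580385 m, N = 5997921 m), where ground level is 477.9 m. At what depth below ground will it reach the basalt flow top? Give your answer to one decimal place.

172.3 m

Let the plane be z = a·E + b·N + c.
W-3−W-2: 170a + 51b = −32.2;  W-4−W-2: −203a + 1728b = −114.9.
Solving gives a = −0.163694745, b = −0.085723399.
Then c = 339.7 − a·580287 − b·5997710 = 609473.72.
At (580385, 5997921): z_contact = −95005.97 − 514162.17 + 609473.72 = 305.57 m.
Depth below ground = 477.9 − 305.57 = 172.3 m.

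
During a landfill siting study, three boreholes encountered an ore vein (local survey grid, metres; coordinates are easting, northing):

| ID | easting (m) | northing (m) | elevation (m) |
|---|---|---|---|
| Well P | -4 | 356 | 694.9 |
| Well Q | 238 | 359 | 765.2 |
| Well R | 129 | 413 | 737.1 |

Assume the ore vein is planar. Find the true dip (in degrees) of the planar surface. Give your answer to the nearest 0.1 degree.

16.5°

Let the plane be z = a·easting + b·northing + c.
Well Q−Well P: 242a + 3b = 70.3;  Well R−Well P: 133a + 57b = 42.2.
Solving gives a = 0.28970, b = 0.06439.
Gradient magnitude |∇z| = √(a² + b²) = √(0.08392 + 0.00415) = 0.29677.
True dip = arctan(0.29677) = 16.5°, dipping toward WSW (azimuth ≈ 257°).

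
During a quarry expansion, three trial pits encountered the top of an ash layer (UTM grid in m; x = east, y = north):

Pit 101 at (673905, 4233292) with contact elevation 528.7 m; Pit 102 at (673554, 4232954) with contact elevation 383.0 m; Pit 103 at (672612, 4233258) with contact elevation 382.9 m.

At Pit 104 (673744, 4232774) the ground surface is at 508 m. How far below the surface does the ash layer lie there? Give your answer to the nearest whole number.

163 m

Two edge vectors: Pit 101→Pit 102 = (-351, -338, -145.7), Pit 101→Pit 103 = (-1293, -34, -145.8).
Normal n = (Pit 101→Pit 102) × (Pit 101→Pit 103) = (44326.6, 137214.3, -425100).
So ∂z/∂x = −n_x/n_z = 0.10427335 and ∂z/∂y = −n_y/n_z = 0.32278123.
Intercept c from Pit 101: 528.7 − 70270.33 − 1366427.19 = −1436168.82.
At (673744, 4232774): z_contact = 70253.5 + 1366260.0 − 1436168.82 = 344.7 m.
Depth below ground = 508 − 344.7 = 163 m.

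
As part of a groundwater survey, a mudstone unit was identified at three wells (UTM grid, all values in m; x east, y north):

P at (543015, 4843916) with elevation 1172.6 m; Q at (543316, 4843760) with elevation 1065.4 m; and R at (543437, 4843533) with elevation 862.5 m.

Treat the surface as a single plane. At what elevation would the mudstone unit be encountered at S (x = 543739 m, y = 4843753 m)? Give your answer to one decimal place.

Let the plane be z = a·x + b·y + c.
Q−P: 301a − 156b = −107.2;  R−P: 422a − 383b = −310.1.
Solving gives a = 0.147984874, b = 0.972714404.
Then c = 1172.6 − a·543015 − b·4843916 = −4790932.27.
At (543739, 4843753): z = 80465.1 + 4711588.3 − 4790932.27 = 1121.2 m.

1121.2 m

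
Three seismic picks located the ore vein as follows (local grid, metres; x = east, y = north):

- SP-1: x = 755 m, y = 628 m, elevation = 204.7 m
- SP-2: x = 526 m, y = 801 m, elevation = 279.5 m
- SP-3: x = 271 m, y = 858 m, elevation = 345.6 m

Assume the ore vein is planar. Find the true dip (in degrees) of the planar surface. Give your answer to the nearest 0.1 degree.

Two edge vectors: SP-1→SP-2 = (-229, 173, 74.8), SP-1→SP-3 = (-484, 230, 140.9).
Normal n = (SP-1→SP-2) × (SP-1→SP-3) = (7171.7, -3937.1, 31062).
So ∂z/∂x = −n_x/n_z = −0.23088 and ∂z/∂y = −n_y/n_z = 0.12675.
Gradient magnitude |∇z| = √(a² + b²) = √(0.05331 + 0.01607) = 0.26339.
True dip = arctan(0.26339) = 14.8°, dipping toward ESE (azimuth ≈ 119°).

14.8°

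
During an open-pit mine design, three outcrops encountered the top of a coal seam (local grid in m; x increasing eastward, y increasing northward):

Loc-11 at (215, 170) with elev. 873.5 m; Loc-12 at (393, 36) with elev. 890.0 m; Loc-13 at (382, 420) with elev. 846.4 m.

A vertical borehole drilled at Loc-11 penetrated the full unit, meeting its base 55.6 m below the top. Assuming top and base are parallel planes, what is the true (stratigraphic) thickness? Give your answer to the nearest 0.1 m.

55.2 m

Let the plane be z = a·x + b·y + c.
Loc-12−Loc-11: 178a − 134b = 16.5;  Loc-13−Loc-11: 167a + 250b = −27.1.
Solving gives a = 0.00738, b = −0.11333.
|∇z| = √(a²+b²) = 0.11357, so dip δ = arctan(0.11357) = 6.48°.
True thickness = vertical thickness × cos δ = 55.6 × cos 6.48° = 55.2 m.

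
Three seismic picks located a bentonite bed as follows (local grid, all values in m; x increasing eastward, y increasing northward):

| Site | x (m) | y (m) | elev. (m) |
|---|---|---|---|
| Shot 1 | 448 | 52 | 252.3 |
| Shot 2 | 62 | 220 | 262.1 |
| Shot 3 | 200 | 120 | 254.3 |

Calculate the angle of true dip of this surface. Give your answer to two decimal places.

6.26°

Two edge vectors: Shot 1→Shot 2 = (-386, 168, 9.8), Shot 1→Shot 3 = (-248, 68, 2).
Normal n = (Shot 1→Shot 2) × (Shot 1→Shot 3) = (-330.4, -1658.4, 15416).
So ∂z/∂x = −n_x/n_z = 0.02143 and ∂z/∂y = −n_y/n_z = 0.10758.
Gradient magnitude |∇z| = √(a² + b²) = √(0.00046 + 0.01157) = 0.10969.
True dip = arctan(0.10969) = 6.26°, dipping toward SSW (azimuth ≈ 191°).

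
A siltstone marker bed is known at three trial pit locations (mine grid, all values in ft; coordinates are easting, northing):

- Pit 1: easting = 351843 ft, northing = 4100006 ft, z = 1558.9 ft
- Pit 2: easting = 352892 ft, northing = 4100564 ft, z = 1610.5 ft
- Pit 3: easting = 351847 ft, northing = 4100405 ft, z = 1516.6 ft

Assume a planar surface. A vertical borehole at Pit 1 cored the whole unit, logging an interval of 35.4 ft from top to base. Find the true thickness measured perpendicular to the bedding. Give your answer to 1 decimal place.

Let the plane be z = a·easting + b·northing + c.
Pit 2−Pit 1: 1049a + 558b = 51.6;  Pit 3−Pit 1: 4a + 399b = −42.3.
Solving gives a = 0.10615, b = −0.10708.
|∇z| = √(a²+b²) = 0.15078, so dip δ = arctan(0.15078) = 8.57°.
True thickness = vertical thickness × cos δ = 35.4 × cos 8.57° = 35.0 ft.

35.0 ft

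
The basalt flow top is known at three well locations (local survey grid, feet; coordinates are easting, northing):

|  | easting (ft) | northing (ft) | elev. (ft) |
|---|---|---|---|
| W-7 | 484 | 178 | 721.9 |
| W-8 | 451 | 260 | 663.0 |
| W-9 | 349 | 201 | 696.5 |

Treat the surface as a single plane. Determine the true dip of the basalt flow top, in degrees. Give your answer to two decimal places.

Two edge vectors: W-7→W-8 = (-33, 82, -58.9), W-7→W-9 = (-135, 23, -25.4).
Normal n = (W-7→W-8) × (W-7→W-9) = (-728.1, 7113.3, 10311).
So ∂z/∂easting = −n_x/n_z = 0.07061 and ∂z/∂northing = −n_y/n_z = −0.68987.
Gradient magnitude |∇z| = √(a² + b²) = √(0.00499 + 0.47593) = 0.69348.
True dip = arctan(0.69348) = 34.74°, dipping toward N (azimuth ≈ 354°).

34.74°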